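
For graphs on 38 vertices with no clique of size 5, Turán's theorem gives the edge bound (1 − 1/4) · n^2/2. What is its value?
Turán density bound = (3/4) · 38^2/2 = 1083/2 ≈ 541.5

Turán's theorem: ex(n, K_{r+1}) is achieved by the complete r-partite Turán graph T(n, r) with parts as balanced as possible, and is at most (1 − 1/r) · n^2/2. For r = 4, n = 38: the density bound is (3/4) · 1444/2 = 1083/2 ≈ 541.5. The integer-valued extremum is e(T(38, 4)) = 541, which is strictly less than the density bound 1083/2 since 4 ∤ 38 (the parts of T(38, 4) cannot all be equal).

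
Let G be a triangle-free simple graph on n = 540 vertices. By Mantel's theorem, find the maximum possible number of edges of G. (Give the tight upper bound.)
ex(540, K_3) = ⌊540^2/4⌋ = 72900

Mantel (1907): a triangle-free graph on n vertices has at most ⌊n^2/4⌋ edges, with equality for the complete bipartite graph K_{⌊n/2⌋, ⌈n/2⌉}. For n = 540: ⌊540^2/4⌋ = ⌊291600/4⌋ = 72900. The extremal graph is K_{270, 270}, which has 270·270 = 72900 edges.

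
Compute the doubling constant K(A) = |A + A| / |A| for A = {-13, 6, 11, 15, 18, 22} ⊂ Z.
K = |A + A| / |A| = 20/6 = 10/3

Enumerate A + A = {a + b : a, b ∈ A}. With |A| = 6, there are |A|^2 = 36 ordered sum pairs; collecting distinct values, A + A = {-26, -7, -2, 2, 5, 9, 12, 17, 21, 22, 24, 26, 28, 29, 30, 33, 36, 37, 40, 44}, so |A + A| = 20. Thus K = 20/6 = 10/3. For comparison, the minimum possible |A + A| over all 6-element sets is 2·6 − 1 = 11 (so min K = 11/6), attained only by arithmetic progressions.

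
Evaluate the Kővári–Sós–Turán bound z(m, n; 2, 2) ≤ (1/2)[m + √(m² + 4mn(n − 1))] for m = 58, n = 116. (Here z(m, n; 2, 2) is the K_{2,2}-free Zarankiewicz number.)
z(58, 116; 2, 2) ≤ (1/2)[58 + √(58² + 4·58·116·115)] = (1/2)[58 + √3098244] = 909.0915

Kővári–Sós–Turán: let r_1, ..., r_58 be the row sums and z = Σ r_i the total number of 1s. Each pair of columns can share at most one row with both entries 1 (else a 2×2 all-ones block appears), so Σ_i C(r_i, 2) ≤ C(116, 2) = 6670. By convexity Σ_i C(r_i, 2) ≥ 58·C(z/58, 2) = z(z − 58)/(2·58), giving z² − 58z − 58·116·115 ≤ 0 and hence z ≤ (1/2)[58 + √(3364 + 4·773720)] = (1/2)[58 + √3098244] ≈ (1/2)(58 + 1760.1829) = 909.0915.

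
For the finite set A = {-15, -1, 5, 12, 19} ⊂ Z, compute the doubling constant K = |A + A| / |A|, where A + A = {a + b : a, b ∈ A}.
K = |A + A| / |A| = 13/5

Enumerate A + A = {a + b : a, b ∈ A}. With |A| = 5, there are |A|^2 = 25 ordered sum pairs; collecting distinct values, A + A = {-30, -16, -10, -3, -2, 4, 10, 11, 17, 18, 24, 31, 38}, so |A + A| = 13. Thus K = 13/5. For comparison, the minimum possible |A + A| over all 5-element sets is 2·5 − 1 = 9 (so min K = 9/5), attained only by arithmetic progressions.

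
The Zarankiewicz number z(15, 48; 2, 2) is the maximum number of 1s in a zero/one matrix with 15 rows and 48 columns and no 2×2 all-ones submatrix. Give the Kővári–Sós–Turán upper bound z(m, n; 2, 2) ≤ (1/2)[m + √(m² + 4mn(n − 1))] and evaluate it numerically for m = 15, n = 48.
z(15, 48; 2, 2) ≤ (1/2)[15 + √(15² + 4·15·48·47)] = (1/2)[15 + √135585] = 191.6093

Kővári–Sós–Turán: let r_1, ..., r_15 be the row sums and z = Σ r_i the total number of 1s. Each pair of columns can share at most one row with both entries 1 (else a 2×2 all-ones block appears), so Σ_i C(r_i, 2) ≤ C(48, 2) = 1128. By convexity Σ_i C(r_i, 2) ≥ 15·C(z/15, 2) = z(z − 15)/(2·15), giving z² − 15z − 15·48·47 ≤ 0 and hence z ≤ (1/2)[15 + √(225 + 4·33840)] = (1/2)[15 + √135585] ≈ (1/2)(15 + 368.2187) = 191.6093.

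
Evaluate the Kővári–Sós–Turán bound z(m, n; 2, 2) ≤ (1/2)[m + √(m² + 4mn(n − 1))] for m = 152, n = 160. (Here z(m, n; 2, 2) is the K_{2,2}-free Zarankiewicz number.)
z(152, 160; 2, 2) ≤ (1/2)[152 + √(152² + 4·152·160·159)] = (1/2)[152 + √15490624] = 2043.9065

Kővári–Sós–Turán: let r_1, ..., r_152 be the row sums and z = Σ r_i the total number of 1s. Each pair of columns can share at most one row with both entries 1 (else a 2×2 all-ones block appears), so Σ_i C(r_i, 2) ≤ C(160, 2) = 12720. By convexity Σ_i C(r_i, 2) ≥ 152·C(z/152, 2) = z(z − 152)/(2·152), giving z² − 152z − 152·160·159 ≤ 0 and hence z ≤ (1/2)[152 + √(23104 + 4·3866880)] = (1/2)[152 + √15490624] ≈ (1/2)(152 + 3935.813) = 2043.9065.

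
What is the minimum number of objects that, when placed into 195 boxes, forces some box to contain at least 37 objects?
n = (37 − 1)·195 + 1 = 7021

By the generalised pigeonhole principle, to guarantee some box contains ≥ r objects we need more than (r − 1) · k objects total. Threshold: n = (r − 1) · k + 1. With r = 37 and k = 195: n = 36 · 195 + 1 = 7020 + 1 = 7021. For n = 7020 = 36 · 195, we can put exactly 36 objects in every box, avoiding 37 in any single one — so 7021 is tight.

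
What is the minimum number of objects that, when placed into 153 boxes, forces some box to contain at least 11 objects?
n = (11 − 1)·153 + 1 = 1531

By the generalised pigeonhole principle, to guarantee some box contains ≥ r objects we need more than (r − 1) · k objects total. Threshold: n = (r − 1) · k + 1. With r = 11 and k = 153: n = 10 · 153 + 1 = 1530 + 1 = 1531. For n = 1530 = 10 · 153, we can put exactly 10 objects in every box, avoiding 11 in any single one — so 1531 is tight.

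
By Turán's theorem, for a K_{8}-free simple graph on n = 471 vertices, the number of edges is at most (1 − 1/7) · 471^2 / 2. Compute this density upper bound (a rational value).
Turán density bound = (6/7) · 471^2/2 = 665523/7 ≈ 95074.7143

Turán's theorem: ex(n, K_{r+1}) is achieved by the complete r-partite Turán graph T(n, r) with parts as balanced as possible, and is at most (1 − 1/r) · n^2/2. For r = 7, n = 471: the density bound is (6/7) · 221841/2 = 665523/7 ≈ 95074.7143. The integer-valued extremum is e(T(471, 7)) = 95074, which is strictly less than the density bound 665523/7 since 7 ∤ 471 (the parts of T(471, 7) cannot all be equal).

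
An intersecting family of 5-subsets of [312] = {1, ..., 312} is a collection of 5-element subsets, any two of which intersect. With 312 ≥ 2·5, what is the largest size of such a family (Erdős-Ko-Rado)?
max |F| = C(311, 4) = 382313855

The Erdős-Ko-Rado theorem states: for n ≥ 2k, an intersecting family of k-subsets of an n-element set has size at most C(n − 1, k − 1), with equality for 'star' families {A ⊆ [n] : |A| = k, i ∈ A} (fix an element i). For n = 312, k = 5: C(311, 4) = 382313855.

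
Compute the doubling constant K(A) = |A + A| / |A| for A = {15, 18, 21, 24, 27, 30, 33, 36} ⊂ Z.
K = |A + A| / |A| = 15/8

Enumerate A + A = {a + b : a, b ∈ A}. With |A| = 8, there are |A|^2 = 64 ordered sum pairs; collecting distinct values, A + A = {30, 33, 36, 39, 42, 45, 48, 51, 54, 57, 60, 63, 66, 69, 72}, so |A + A| = 15. Thus K = 15/8. Here |A + A| = 2|A| − 1 = 15, the minimum possible — so K = 15/8 is minimal, which holds iff A is an arithmetic progression.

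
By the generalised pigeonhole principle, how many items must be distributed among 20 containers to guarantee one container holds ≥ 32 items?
n = (32 − 1)·20 + 1 = 621

By the generalised pigeonhole principle, to guarantee some box contains ≥ r objects we need more than (r − 1) · k objects total. Threshold: n = (r − 1) · k + 1. With r = 32 and k = 20: n = 31 · 20 + 1 = 620 + 1 = 621. For n = 620 = 31 · 20, we can put exactly 31 objects in every box, avoiding 32 in any single one — so 621 is tight.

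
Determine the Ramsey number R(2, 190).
R(2, 190) = 190

R(2, k) = k for all k ≥ 2: in a 2-colouring of K_k, either some edge is red (a red K_2) or all edges are blue (a blue K_k). And K_{189} coloured all-blue has no blue K_190, so R(2, 190) > 189. Hence R(2, 190) = 190.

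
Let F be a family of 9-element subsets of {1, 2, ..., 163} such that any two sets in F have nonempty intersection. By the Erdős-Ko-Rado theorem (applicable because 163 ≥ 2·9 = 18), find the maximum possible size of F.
max |F| = C(162, 8) = 9870758125020

Erdős-Ko-Rado (1961): when n ≥ 2k, max |F| = C(n−1, k−1). The bound is attained by the star {A : i ∈ A} for any fixed i ∈ [n]. Here C(163−1, 9−1) = C(162, 8) = 9870758125020.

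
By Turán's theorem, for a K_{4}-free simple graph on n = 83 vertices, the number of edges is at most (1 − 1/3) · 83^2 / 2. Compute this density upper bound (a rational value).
Turán density bound = (2/3) · 83^2/2 = 6889/3 ≈ 2296.3333

Turán's theorem: ex(n, K_{r+1}) is achieved by the complete r-partite Turán graph T(n, r) with parts as balanced as possible, and is at most (1 − 1/r) · n^2/2. For r = 3, n = 83: the density bound is (2/3) · 6889/2 = 6889/3 ≈ 2296.3333. The integer-valued extremum is e(T(83, 3)) = 2296, which is strictly less than the density bound 6889/3 since 3 ∤ 83 (the parts of T(83, 3) cannot all be equal).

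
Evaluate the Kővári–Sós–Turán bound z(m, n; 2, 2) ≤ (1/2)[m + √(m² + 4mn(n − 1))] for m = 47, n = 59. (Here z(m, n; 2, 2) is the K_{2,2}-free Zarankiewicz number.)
z(47, 59; 2, 2) ≤ (1/2)[47 + √(47² + 4·47·59·58)] = (1/2)[47 + √645545] = 425.2291

Kővári–Sós–Turán: let r_1, ..., r_47 be the row sums and z = Σ r_i the total number of 1s. Each pair of columns can share at most one row with both entries 1 (else a 2×2 all-ones block appears), so Σ_i C(r_i, 2) ≤ C(59, 2) = 1711. By convexity Σ_i C(r_i, 2) ≥ 47·C(z/47, 2) = z(z − 47)/(2·47), giving z² − 47z − 47·59·58 ≤ 0 and hence z ≤ (1/2)[47 + √(2209 + 4·160834)] = (1/2)[47 + √645545] ≈ (1/2)(47 + 803.4582) = 425.2291.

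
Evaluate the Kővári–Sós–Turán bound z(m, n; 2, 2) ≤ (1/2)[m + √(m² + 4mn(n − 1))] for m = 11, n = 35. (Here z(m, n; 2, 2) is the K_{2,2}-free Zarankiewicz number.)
z(11, 35; 2, 2) ≤ (1/2)[11 + √(11² + 4·11·35·34)] = (1/2)[11 + √52481] = 120.0437

Kővári–Sós–Turán: let r_1, ..., r_11 be the row sums and z = Σ r_i the total number of 1s. Each pair of columns can share at most one row with both entries 1 (else a 2×2 all-ones block appears), so Σ_i C(r_i, 2) ≤ C(35, 2) = 595. By convexity Σ_i C(r_i, 2) ≥ 11·C(z/11, 2) = z(z − 11)/(2·11), giving z² − 11z − 11·35·34 ≤ 0 and hence z ≤ (1/2)[11 + √(121 + 4·13090)] = (1/2)[11 + √52481] ≈ (1/2)(11 + 229.0873) = 120.0437.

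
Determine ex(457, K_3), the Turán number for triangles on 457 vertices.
ex(457, K_3) = ⌊457^2/4⌋ = 52212

Mantel (1907): a triangle-free graph on n vertices has at most ⌊n^2/4⌋ edges, with equality for the complete bipartite graph K_{⌊n/2⌋, ⌈n/2⌉}. For n = 457: ⌊457^2/4⌋ = ⌊208849/4⌋ = 52212. The extremal graph is K_{228, 229}, which has 228·229 = 52212 edges.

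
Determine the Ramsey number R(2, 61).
R(2, 61) = 61

R(2, k) = k for all k ≥ 2: in a 2-colouring of K_k, either some edge is red (a red K_2) or all edges are blue (a blue K_k). And K_{60} coloured all-blue has no blue K_61, so R(2, 61) > 60. Hence R(2, 61) = 61.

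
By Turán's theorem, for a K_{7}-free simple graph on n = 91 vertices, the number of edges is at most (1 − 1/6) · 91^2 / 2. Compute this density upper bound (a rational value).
Turán density bound = (5/6) · 91^2/2 = 41405/12 ≈ 3450.4167

Turán's theorem: ex(n, K_{r+1}) is achieved by the complete r-partite Turán graph T(n, r) with parts as balanced as possible, and is at most (1 − 1/r) · n^2/2. For r = 6, n = 91: the density bound is (5/6) · 8281/2 = 41405/12 ≈ 3450.4167. The integer-valued extremum is e(T(91, 6)) = 3450, which is strictly less than the density bound 41405/12 since 6 ∤ 91 (the parts of T(91, 6) cannot all be equal).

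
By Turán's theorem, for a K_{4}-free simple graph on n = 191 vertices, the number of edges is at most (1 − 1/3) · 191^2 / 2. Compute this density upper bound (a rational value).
Turán density bound = (2/3) · 191^2/2 = 36481/3 ≈ 12160.3333

Turán's theorem: ex(n, K_{r+1}) is achieved by the complete r-partite Turán graph T(n, r) with parts as balanced as possible, and is at most (1 − 1/r) · n^2/2. For r = 3, n = 191: the density bound is (2/3) · 36481/2 = 36481/3 ≈ 12160.3333. The integer-valued extremum is e(T(191, 3)) = 12160, which is strictly less than the density bound 36481/3 since 3 ∤ 191 (the parts of T(191, 3) cannot all be equal).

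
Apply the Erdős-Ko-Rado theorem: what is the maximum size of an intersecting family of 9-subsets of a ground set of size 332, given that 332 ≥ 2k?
max |F| = C(331, 8) = 3281594202668925

Erdős-Ko-Rado (1961): when n ≥ 2k, max |F| = C(n−1, k−1). The bound is attained by the star {A : i ∈ A} for any fixed i ∈ [n]. Here C(332−1, 9−1) = C(331, 8) = 3281594202668925.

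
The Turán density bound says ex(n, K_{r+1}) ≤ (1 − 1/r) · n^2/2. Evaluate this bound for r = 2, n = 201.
Turán density bound = (1/2) · 201^2/2 = 40401/4 ≈ 10100.25

Turán's theorem: ex(n, K_{r+1}) is achieved by the complete r-partite Turán graph T(n, r) with parts as balanced as possible, and is at most (1 − 1/r) · n^2/2. For r = 2, n = 201: the density bound is (1/2) · 40401/2 = 40401/4 ≈ 10100.25. The integer-valued extremum is e(T(201, 2)) = 10100, which is strictly less than the density bound 40401/4 since 2 ∤ 201 (the parts of T(201, 2) cannot all be equal).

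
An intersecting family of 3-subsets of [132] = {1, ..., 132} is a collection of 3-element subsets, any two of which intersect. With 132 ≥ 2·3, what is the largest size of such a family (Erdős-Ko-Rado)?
max |F| = C(131, 2) = 8515

Erdős-Ko-Rado (1961): when n ≥ 2k, max |F| = C(n−1, k−1). The bound is attained by the star {A : i ∈ A} for any fixed i ∈ [n]. Here C(132−1, 3−1) = C(131, 2) = 8515.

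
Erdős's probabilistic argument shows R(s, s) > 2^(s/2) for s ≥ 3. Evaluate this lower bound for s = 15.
2^(15/2) = 181.0193; so R(15, 15) > 181.0193

Colour each edge of K_n uniformly at random with red/blue. The expected number of monochromatic K_15 is C(n, 15) · 2 · 2^(−C(15,2)). If C(n, 15) · 2^(1 − C(15,2)) < 1, then with positive probability no monochromatic K_15 exists, so R(15, 15) > n. The standard estimate C(n, 15) ≤ n^15/15! shows this inequality holds whenever n ≤ 2^(15/2) (since 15! · 2^(C(15,2) − 1) > 2^(15^2/2) ≥ n^15). Hence R(15, 15) > 2^(15/2) = 181.0193.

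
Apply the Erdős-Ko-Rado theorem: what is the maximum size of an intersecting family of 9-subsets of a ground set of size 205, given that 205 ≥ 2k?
max |F| = C(204, 8) = 64739240078535

Erdős-Ko-Rado (1961): when n ≥ 2k, max |F| = C(n−1, k−1). The bound is attained by the star {A : i ∈ A} for any fixed i ∈ [n]. Here C(205−1, 9−1) = C(204, 8) = 64739240078535.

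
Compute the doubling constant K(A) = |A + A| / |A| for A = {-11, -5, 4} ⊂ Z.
K = |A + A| / |A| = 6/3 = 2

Enumerate A + A = {a + b : a, b ∈ A}. With |A| = 3, there are |A|^2 = 9 ordered sum pairs; collecting distinct values, A + A = {-22, -16, -10, -7, -1, 8}, so |A + A| = 6. Thus K = 6/3 = 2. For comparison, the minimum possible |A + A| over all 3-element sets is 2·3 − 1 = 5 (so min K = 5/3), attained only by arithmetic progressions.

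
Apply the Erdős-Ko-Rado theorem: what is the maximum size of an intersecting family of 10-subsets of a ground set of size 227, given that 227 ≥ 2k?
max |F| = C(226, 9) = 3607026584504200

Erdős-Ko-Rado (1961): when n ≥ 2k, max |F| = C(n−1, k−1). The bound is attained by the star {A : i ∈ A} for any fixed i ∈ [n]. Here C(227−1, 10−1) = C(226, 9) = 3607026584504200.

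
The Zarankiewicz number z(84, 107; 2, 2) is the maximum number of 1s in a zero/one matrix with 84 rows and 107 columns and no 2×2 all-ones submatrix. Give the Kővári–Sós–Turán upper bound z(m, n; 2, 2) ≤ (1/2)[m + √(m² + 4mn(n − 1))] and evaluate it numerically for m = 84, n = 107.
z(84, 107; 2, 2) ≤ (1/2)[84 + √(84² + 4·84·107·106)] = (1/2)[84 + √3817968] = 1018.9811

Kővári–Sós–Turán: let r_1, ..., r_84 be the row sums and z = Σ r_i the total number of 1s. Each pair of columns can share at most one row with both entries 1 (else a 2×2 all-ones block appears), so Σ_i C(r_i, 2) ≤ C(107, 2) = 5671. By convexity Σ_i C(r_i, 2) ≥ 84·C(z/84, 2) = z(z − 84)/(2·84), giving z² − 84z − 84·107·106 ≤ 0 and hence z ≤ (1/2)[84 + √(7056 + 4·952728)] = (1/2)[84 + √3817968] ≈ (1/2)(84 + 1953.9621) = 1018.9811.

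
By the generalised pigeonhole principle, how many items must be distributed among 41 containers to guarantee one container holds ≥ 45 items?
n = (45 − 1)·41 + 1 = 1805

By the generalised pigeonhole principle, to guarantee some box contains ≥ r objects we need more than (r − 1) · k objects total. Threshold: n = (r − 1) · k + 1. With r = 45 and k = 41: n = 44 · 41 + 1 = 1804 + 1 = 1805. For n = 1804 = 44 · 41, we can put exactly 44 objects in every box, avoiding 45 in any single one — so 1805 is tight.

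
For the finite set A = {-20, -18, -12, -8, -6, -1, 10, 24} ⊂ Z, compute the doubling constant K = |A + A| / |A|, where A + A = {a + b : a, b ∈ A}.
K = |A + A| / |A| = 32/8 = 4

Enumerate A + A = {a + b : a, b ∈ A}. With |A| = 8, there are |A|^2 = 64 ordered sum pairs; collecting distinct values, A + A = {-40, -38, -36, -32, -30, -28, -26, -24, -21, -20, -19, -18, -16, -14, -13, -12, -10, -9, -8, -7, -2, 2, 4, 6, 9, 12, 16, 18, 20, 23, 34, 48}, so |A + A| = 32. Thus K = 32/8 = 4. For comparison, the minimum possible |A + A| over all 8-element sets is 2·8 − 1 = 15 (so min K = 15/8), attained only by arithmetic progressions.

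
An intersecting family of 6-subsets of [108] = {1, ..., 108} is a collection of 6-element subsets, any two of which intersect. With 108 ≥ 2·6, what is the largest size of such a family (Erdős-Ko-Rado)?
max |F| = C(107, 5) = 106308566

Erdős-Ko-Rado (1961): when n ≥ 2k, max |F| = C(n−1, k−1). The bound is attained by the star {A : i ∈ A} for any fixed i ∈ [n]. Here C(108−1, 6−1) = C(107, 5) = 106308566.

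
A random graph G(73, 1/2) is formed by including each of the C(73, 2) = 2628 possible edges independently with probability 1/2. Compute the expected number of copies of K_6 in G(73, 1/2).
E[# K_6] = C(73, 6) · (1/2)^C(6, 2) = 170230452 / 2^15 = 42557613/8192 ≈ 5195.021118

For each 6-subset S of vertices (there are C(73, 6) = 170230452 such S), let X_S = 1 if S induces a K_6 (all C(6, 2) = 15 edges present). Then P(X_S = 1) = (1/2)^15 = 1/32768. By linearity of expectation, E[# K_6] = C(73, 6) · (1/2)^15 = 170230452 / 32768 = 42557613/8192 ≈ 5195.021118.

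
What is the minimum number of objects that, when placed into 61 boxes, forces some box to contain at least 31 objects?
n = (31 − 1)·61 + 1 = 1831

By the generalised pigeonhole principle, to guarantee some box contains ≥ r objects we need more than (r − 1) · k objects total. Threshold: n = (r − 1) · k + 1. With r = 31 and k = 61: n = 30 · 61 + 1 = 1830 + 1 = 1831. For n = 1830 = 30 · 61, we can put exactly 30 objects in every box, avoiding 31 in any single one — so 1831 is tight.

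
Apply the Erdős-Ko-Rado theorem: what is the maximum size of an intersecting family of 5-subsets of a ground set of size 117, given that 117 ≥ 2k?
max |F| = C(116, 4) = 7160245

Erdős-Ko-Rado (1961): when n ≥ 2k, max |F| = C(n−1, k−1). The bound is attained by the star {A : i ∈ A} for any fixed i ∈ [n]. Here C(117−1, 5−1) = C(116, 4) = 7160245.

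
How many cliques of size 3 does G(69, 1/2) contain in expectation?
E[# K_3] = C(69, 3) · (1/2)^C(3, 2) = 52394 / 2^3 = 26197/4 = 6549.25

For each 3-subset S of vertices (there are C(69, 3) = 52394 such S), let X_S = 1 if S induces a K_3 (all C(3, 2) = 3 edges present). Then P(X_S = 1) = (1/2)^3 = 1/8. By linearity of expectation, E[# K_3] = C(69, 3) · (1/2)^3 = 52394 / 8 = 26197/4 = 6549.25.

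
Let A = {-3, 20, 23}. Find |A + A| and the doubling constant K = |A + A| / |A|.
K = |A + A| / |A| = 6/3 = 2

Enumerate A + A = {a + b : a, b ∈ A}. With |A| = 3, there are |A|^2 = 9 ordered sum pairs; collecting distinct values, A + A = {-6, 17, 20, 40, 43, 46}, so |A + A| = 6. Thus K = 6/3 = 2. For comparison, the minimum possible |A + A| over all 3-element sets is 2·3 − 1 = 5 (so min K = 5/3), attained only by arithmetic progressions.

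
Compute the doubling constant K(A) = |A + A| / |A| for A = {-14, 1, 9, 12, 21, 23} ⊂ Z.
K = |A + A| / |A| = 20/6 = 10/3

Enumerate A + A = {a + b : a, b ∈ A}. With |A| = 6, there are |A|^2 = 36 ordered sum pairs; collecting distinct values, A + A = {-28, -13, -5, -2, 2, 7, 9, 10, 13, 18, 21, 22, 24, 30, 32, 33, 35, 42, 44, 46}, so |A + A| = 20. Thus K = 20/6 = 10/3. For comparison, the minimum possible |A + A| over all 6-element sets is 2·6 − 1 = 11 (so min K = 11/6), attained only by arithmetic progressions.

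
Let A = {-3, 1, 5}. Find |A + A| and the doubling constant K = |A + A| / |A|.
K = |A + A| / |A| = 5/3

Enumerate A + A = {a + b : a, b ∈ A}. With |A| = 3, there are |A|^2 = 9 ordered sum pairs; collecting distinct values, A + A = {-6, -2, 2, 6, 10}, so |A + A| = 5. Thus K = 5/3. Here |A + A| = 2|A| − 1 = 5, the minimum possible — so K = 5/3 is minimal, which holds iff A is an arithmetic progression.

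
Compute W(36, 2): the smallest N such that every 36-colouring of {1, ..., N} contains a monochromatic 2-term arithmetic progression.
W(36, 2) = 36 + 1 = 37

A 2-term AP is any pair of integers, so a monochromatic 2-AP exists iff some colour is used at least twice. With 36 colours, the colouring i ↦ i on {1, ..., 36} uses each colour once, avoiding any monochromatic pair, so W(36, 2) > 36. For {1, ..., 37}, pigeonhole forces two integers of the same colour, which form a monochromatic 2-AP. Hence W(36, 2) = 37.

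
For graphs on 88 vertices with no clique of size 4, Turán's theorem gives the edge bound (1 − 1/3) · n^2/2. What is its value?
Turán density bound = (2/3) · 88^2/2 = 7744/3 ≈ 2581.3333

Turán's theorem: ex(n, K_{r+1}) is achieved by the complete r-partite Turán graph T(n, r) with parts as balanced as possible, and is at most (1 − 1/r) · n^2/2. For r = 3, n = 88: the density bound is (2/3) · 7744/2 = 7744/3 ≈ 2581.3333. The integer-valued extremum is e(T(88, 3)) = 2581, which is strictly less than the density bound 7744/3 since 3 ∤ 88 (the parts of T(88, 3) cannot all be equal).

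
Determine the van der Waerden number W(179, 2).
W(179, 2) = 179 + 1 = 180

A 2-term AP is any pair of integers, so a monochromatic 2-AP exists iff some colour is used at least twice. With 179 colours, the colouring i ↦ i on {1, ..., 179} uses each colour once, avoiding any monochromatic pair, so W(179, 2) > 179. For {1, ..., 180}, pigeonhole forces two integers of the same colour, which form a monochromatic 2-AP. Hence W(179, 2) = 180.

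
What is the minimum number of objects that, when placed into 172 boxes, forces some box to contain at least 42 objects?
n = (42 − 1)·172 + 1 = 7053

By the generalised pigeonhole principle, to guarantee some box contains ≥ r objects we need more than (r − 1) · k objects total. Threshold: n = (r − 1) · k + 1. With r = 42 and k = 172: n = 41 · 172 + 1 = 7052 + 1 = 7053. For n = 7052 = 41 · 172, we can put exactly 41 objects in every box, avoiding 42 in any single one — so 7053 is tight.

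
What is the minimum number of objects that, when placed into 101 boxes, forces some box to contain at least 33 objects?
n = (33 − 1)·101 + 1 = 3233

By the generalised pigeonhole principle, to guarantee some box contains ≥ r objects we need more than (r − 1) · k objects total. Threshold: n = (r − 1) · k + 1. With r = 33 and k = 101: n = 32 · 101 + 1 = 3232 + 1 = 3233. For n = 3232 = 32 · 101, we can put exactly 32 objects in every box, avoiding 33 in any single one — so 3233 is tight.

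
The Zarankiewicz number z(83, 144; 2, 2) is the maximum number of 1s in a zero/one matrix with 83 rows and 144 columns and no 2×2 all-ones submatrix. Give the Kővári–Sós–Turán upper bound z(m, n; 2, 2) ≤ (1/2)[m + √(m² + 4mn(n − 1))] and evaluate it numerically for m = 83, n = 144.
z(83, 144; 2, 2) ≤ (1/2)[83 + √(83² + 4·83·144·143)] = (1/2)[83 + √6843433] = 1349.4978

Kővári–Sós–Turán: let r_1, ..., r_83 be the row sums and z = Σ r_i the total number of 1s. Each pair of columns can share at most one row with both entries 1 (else a 2×2 all-ones block appears), so Σ_i C(r_i, 2) ≤ C(144, 2) = 10296. By convexity Σ_i C(r_i, 2) ≥ 83·C(z/83, 2) = z(z − 83)/(2·83), giving z² − 83z − 83·144·143 ≤ 0 and hence z ≤ (1/2)[83 + √(6889 + 4·1709136)] = (1/2)[83 + √6843433] ≈ (1/2)(83 + 2615.9956) = 1349.4978.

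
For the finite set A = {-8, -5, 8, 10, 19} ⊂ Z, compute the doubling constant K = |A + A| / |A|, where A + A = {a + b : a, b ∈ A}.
K = |A + A| / |A| = 15/5 = 3

Enumerate A + A = {a + b : a, b ∈ A}. With |A| = 5, there are |A|^2 = 25 ordered sum pairs; collecting distinct values, A + A = {-16, -13, -10, 0, 2, 3, 5, 11, 14, 16, 18, 20, 27, 29, 38}, so |A + A| = 15. Thus K = 15/5 = 3. For comparison, the minimum possible |A + A| over all 5-element sets is 2·5 − 1 = 9 (so min K = 9/5), attained only by arithmetic progressions.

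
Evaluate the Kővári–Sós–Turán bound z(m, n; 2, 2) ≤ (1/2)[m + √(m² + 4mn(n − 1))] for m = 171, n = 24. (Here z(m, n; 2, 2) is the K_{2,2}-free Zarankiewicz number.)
z(171, 24; 2, 2) ≤ (1/2)[171 + √(171² + 4·171·24·23)] = (1/2)[171 + √406809] = 404.4079

Kővári–Sós–Turán: let r_1, ..., r_171 be the row sums and z = Σ r_i the total number of 1s. Each pair of columns can share at most one row with both entries 1 (else a 2×2 all-ones block appears), so Σ_i C(r_i, 2) ≤ C(24, 2) = 276. By convexity Σ_i C(r_i, 2) ≥ 171·C(z/171, 2) = z(z − 171)/(2·171), giving z² − 171z − 171·24·23 ≤ 0 and hence z ≤ (1/2)[171 + √(29241 + 4·94392)] = (1/2)[171 + √406809] ≈ (1/2)(171 + 637.8158) = 404.4079.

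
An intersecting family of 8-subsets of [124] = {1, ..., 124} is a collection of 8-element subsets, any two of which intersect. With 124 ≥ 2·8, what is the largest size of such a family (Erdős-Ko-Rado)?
max |F| = C(123, 7) = 71025753942

Erdős-Ko-Rado (1961): when n ≥ 2k, max |F| = C(n−1, k−1). The bound is attained by the star {A : i ∈ A} for any fixed i ∈ [n]. Here C(124−1, 8−1) = C(123, 7) = 71025753942.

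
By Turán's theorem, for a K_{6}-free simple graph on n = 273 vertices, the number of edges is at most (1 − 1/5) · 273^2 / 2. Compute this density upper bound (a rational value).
Turán density bound = (4/5) · 273^2/2 = 149058/5 ≈ 29811.6

Turán's theorem: ex(n, K_{r+1}) is achieved by the complete r-partite Turán graph T(n, r) with parts as balanced as possible, and is at most (1 − 1/r) · n^2/2. For r = 5, n = 273: the density bound is (4/5) · 74529/2 = 149058/5 ≈ 29811.6. The integer-valued extremum is e(T(273, 5)) = 29811, which is strictly less than the density bound 149058/5 since 5 ∤ 273 (the parts of T(273, 5) cannot all be equal).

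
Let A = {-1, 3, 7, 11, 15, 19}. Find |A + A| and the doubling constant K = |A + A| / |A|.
K = |A + A| / |A| = 11/6

Enumerate A + A = {a + b : a, b ∈ A}. With |A| = 6, there are |A|^2 = 36 ordered sum pairs; collecting distinct values, A + A = {-2, 2, 6, 10, 14, 18, 22, 26, 30, 34, 38}, so |A + A| = 11. Thus K = 11/6. Here |A + A| = 2|A| − 1 = 11, the minimum possible — so K = 11/6 is minimal, which holds iff A is an arithmetic progression.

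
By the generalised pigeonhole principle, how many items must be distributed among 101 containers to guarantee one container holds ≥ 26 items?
n = (26 − 1)·101 + 1 = 2526

By the generalised pigeonhole principle, to guarantee some box contains ≥ r objects we need more than (r − 1) · k objects total. Threshold: n = (r − 1) · k + 1. With r = 26 and k = 101: n = 25 · 101 + 1 = 2525 + 1 = 2526. For n = 2525 = 25 · 101, we can put exactly 25 objects in every box, avoiding 26 in any single one — so 2526 is tight.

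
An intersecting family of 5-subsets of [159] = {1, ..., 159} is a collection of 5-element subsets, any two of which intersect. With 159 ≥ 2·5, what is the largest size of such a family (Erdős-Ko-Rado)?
max |F| = C(158, 4) = 24992045

The Erdős-Ko-Rado theorem states: for n ≥ 2k, an intersecting family of k-subsets of an n-element set has size at most C(n − 1, k − 1), with equality for 'star' families {A ⊆ [n] : |A| = k, i ∈ A} (fix an element i). For n = 159, k = 5: C(158, 4) = 24992045.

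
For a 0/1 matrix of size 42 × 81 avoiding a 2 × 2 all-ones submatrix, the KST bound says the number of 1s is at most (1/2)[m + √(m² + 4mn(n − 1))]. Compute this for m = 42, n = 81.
z(42, 81; 2, 2) ≤ (1/2)[42 + √(42² + 4·42·81·80)] = (1/2)[42 + √1090404] = 543.1121

Kővári–Sós–Turán: let r_1, ..., r_42 be the row sums and z = Σ r_i the total number of 1s. Each pair of columns can share at most one row with both entries 1 (else a 2×2 all-ones block appears), so Σ_i C(r_i, 2) ≤ C(81, 2) = 3240. By convexity Σ_i C(r_i, 2) ≥ 42·C(z/42, 2) = z(z − 42)/(2·42), giving z² − 42z − 42·81·80 ≤ 0 and hence z ≤ (1/2)[42 + √(1764 + 4·272160)] = (1/2)[42 + √1090404] ≈ (1/2)(42 + 1044.2241) = 543.1121.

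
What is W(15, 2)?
W(15, 2) = 15 + 1 = 16

A 2-term AP is any pair of integers, so a monochromatic 2-AP exists iff some colour is used at least twice. With 15 colours, the colouring i ↦ i on {1, ..., 15} uses each colour once, avoiding any monochromatic pair, so W(15, 2) > 15. For {1, ..., 16}, pigeonhole forces two integers of the same colour, which form a monochromatic 2-AP. Hence W(15, 2) = 16.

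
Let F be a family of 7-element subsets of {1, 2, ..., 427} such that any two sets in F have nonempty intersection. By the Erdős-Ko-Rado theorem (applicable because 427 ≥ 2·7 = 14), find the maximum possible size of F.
max |F| = C(426, 6) = 8012477140410

Erdős-Ko-Rado (1961): when n ≥ 2k, max |F| = C(n−1, k−1). The bound is attained by the star {A : i ∈ A} for any fixed i ∈ [n]. Here C(427−1, 7−1) = C(426, 6) = 8012477140410.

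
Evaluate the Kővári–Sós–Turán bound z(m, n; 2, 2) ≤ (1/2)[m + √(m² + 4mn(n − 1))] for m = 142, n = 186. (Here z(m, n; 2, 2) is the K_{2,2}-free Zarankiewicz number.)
z(142, 186; 2, 2) ≤ (1/2)[142 + √(142² + 4·142·186·185)] = (1/2)[142 + √19565044] = 2282.6195

Kővári–Sós–Turán: let r_1, ..., r_142 be the row sums and z = Σ r_i the total number of 1s. Each pair of columns can share at most one row with both entries 1 (else a 2×2 all-ones block appears), so Σ_i C(r_i, 2) ≤ C(186, 2) = 17205. By convexity Σ_i C(r_i, 2) ≥ 142·C(z/142, 2) = z(z − 142)/(2·142), giving z² − 142z − 142·186·185 ≤ 0 and hence z ≤ (1/2)[142 + √(20164 + 4·4886220)] = (1/2)[142 + √19565044] ≈ (1/2)(142 + 4423.2391) = 2282.6195.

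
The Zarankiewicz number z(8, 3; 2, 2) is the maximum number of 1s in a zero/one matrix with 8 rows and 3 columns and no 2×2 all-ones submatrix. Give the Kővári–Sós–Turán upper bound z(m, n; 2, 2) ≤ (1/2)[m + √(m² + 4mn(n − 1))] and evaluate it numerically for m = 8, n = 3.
z(8, 3; 2, 2) ≤ (1/2)[8 + √(8² + 4·8·3·2)] = (1/2)[8 + √256] = 12

Kővári–Sós–Turán: let r_1, ..., r_8 be the row sums and z = Σ r_i the total number of 1s. Each pair of columns can share at most one row with both entries 1 (else a 2×2 all-ones block appears), so Σ_i C(r_i, 2) ≤ C(3, 2) = 3. By convexity Σ_i C(r_i, 2) ≥ 8·C(z/8, 2) = z(z − 8)/(2·8), giving z² − 8z − 8·3·2 ≤ 0 and hence z ≤ (1/2)[8 + √(64 + 4·48)] = (1/2)[8 + √256] ≈ (1/2)(8 + 16) = 12.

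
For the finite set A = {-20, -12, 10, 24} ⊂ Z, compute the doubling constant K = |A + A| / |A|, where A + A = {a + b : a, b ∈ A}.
K = |A + A| / |A| = 10/4 = 5/2

Enumerate A + A = {a + b : a, b ∈ A}. With |A| = 4, there are |A|^2 = 16 ordered sum pairs; collecting distinct values, A + A = {-40, -32, -24, -10, -2, 4, 12, 20, 34, 48}, so |A + A| = 10. Thus K = 10/4 = 5/2. For comparison, the minimum possible |A + A| over all 4-element sets is 2·4 − 1 = 7 (so min K = 7/4), attained only by arithmetic progressions.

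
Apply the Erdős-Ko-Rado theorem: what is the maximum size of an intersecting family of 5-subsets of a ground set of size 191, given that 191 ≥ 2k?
max |F| = C(190, 4) = 52602165

Erdős-Ko-Rado (1961): when n ≥ 2k, max |F| = C(n−1, k−1). The bound is attained by the star {A : i ∈ A} for any fixed i ∈ [n]. Here C(191−1, 5−1) = C(190, 4) = 52602165.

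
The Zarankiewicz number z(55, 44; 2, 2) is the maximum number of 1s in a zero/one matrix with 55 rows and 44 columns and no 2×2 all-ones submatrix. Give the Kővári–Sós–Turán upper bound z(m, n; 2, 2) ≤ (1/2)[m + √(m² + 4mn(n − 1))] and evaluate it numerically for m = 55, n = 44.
z(55, 44; 2, 2) ≤ (1/2)[55 + √(55² + 4·55·44·43)] = (1/2)[55 + √419265] = 351.2534

Kővári–Sós–Turán: let r_1, ..., r_55 be the row sums and z = Σ r_i the total number of 1s. Each pair of columns can share at most one row with both entries 1 (else a 2×2 all-ones block appears), so Σ_i C(r_i, 2) ≤ C(44, 2) = 946. By convexity Σ_i C(r_i, 2) ≥ 55·C(z/55, 2) = z(z − 55)/(2·55), giving z² − 55z − 55·44·43 ≤ 0 and hence z ≤ (1/2)[55 + √(3025 + 4·104060)] = (1/2)[55 + √419265] ≈ (1/2)(55 + 647.5068) = 351.2534.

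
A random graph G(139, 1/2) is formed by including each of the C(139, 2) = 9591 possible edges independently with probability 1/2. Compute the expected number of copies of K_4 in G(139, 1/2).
E[# K_4] = C(139, 4) · (1/2)^C(4, 2) = 14891626 / 2^6 = 7445813/32 = 232681.65625

For each 4-subset S of vertices (there are C(139, 4) = 14891626 such S), let X_S = 1 if S induces a K_4 (all C(4, 2) = 6 edges present). Then P(X_S = 1) = (1/2)^6 = 1/64. By linearity of expectation, E[# K_4] = C(139, 4) · (1/2)^6 = 14891626 / 64 = 7445813/32 = 232681.65625.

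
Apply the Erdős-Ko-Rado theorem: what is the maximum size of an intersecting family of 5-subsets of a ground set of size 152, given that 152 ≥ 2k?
max |F| = C(151, 4) = 20811575

The Erdős-Ko-Rado theorem states: for n ≥ 2k, an intersecting family of k-subsets of an n-element set has size at most C(n − 1, k − 1), with equality for 'star' families {A ⊆ [n] : |A| = k, i ∈ A} (fix an element i). For n = 152, k = 5: C(151, 4) = 20811575.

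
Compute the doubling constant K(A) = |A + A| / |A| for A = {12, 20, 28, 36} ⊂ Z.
K = |A + A| / |A| = 7/4

Enumerate A + A = {a + b : a, b ∈ A}. With |A| = 4, there are |A|^2 = 16 ordered sum pairs; collecting distinct values, A + A = {24, 32, 40, 48, 56, 64, 72}, so |A + A| = 7. Thus K = 7/4. Here |A + A| = 2|A| − 1 = 7, the minimum possible — so K = 7/4 is minimal, which holds iff A is an arithmetic progression.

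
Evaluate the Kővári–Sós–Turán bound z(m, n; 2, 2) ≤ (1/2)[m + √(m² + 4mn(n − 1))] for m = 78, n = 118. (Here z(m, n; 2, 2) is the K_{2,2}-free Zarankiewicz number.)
z(78, 118; 2, 2) ≤ (1/2)[78 + √(78² + 4·78·118·117)] = (1/2)[78 + √4313556] = 1077.4551

Kővári–Sós–Turán: let r_1, ..., r_78 be the row sums and z = Σ r_i the total number of 1s. Each pair of columns can share at most one row with both entries 1 (else a 2×2 all-ones block appears), so Σ_i C(r_i, 2) ≤ C(118, 2) = 6903. By convexity Σ_i C(r_i, 2) ≥ 78·C(z/78, 2) = z(z − 78)/(2·78), giving z² − 78z − 78·118·117 ≤ 0 and hence z ≤ (1/2)[78 + √(6084 + 4·1076868)] = (1/2)[78 + √4313556] ≈ (1/2)(78 + 2076.9102) = 1077.4551.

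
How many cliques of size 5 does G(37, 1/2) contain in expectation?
E[# K_5] = C(37, 5) · (1/2)^C(5, 2) = 435897 / 2^10 ≈ 425.680664

For each 5-subset S of vertices (there are C(37, 5) = 435897 such S), let X_S = 1 if S induces a K_5 (all C(5, 2) = 10 edges present). Then P(X_S = 1) = (1/2)^10 = 1/1024. By linearity of expectation, E[# K_5] = C(37, 5) · (1/2)^10 = 435897 / 1024 ≈ 425.680664.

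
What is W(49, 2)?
W(49, 2) = 49 + 1 = 50

A 2-term AP is any pair of integers, so a monochromatic 2-AP exists iff some colour is used at least twice. With 49 colours, the colouring i ↦ i on {1, ..., 49} uses each colour once, avoiding any monochromatic pair, so W(49, 2) > 49. For {1, ..., 50}, pigeonhole forces two integers of the same colour, which form a monochromatic 2-AP. Hence W(49, 2) = 50.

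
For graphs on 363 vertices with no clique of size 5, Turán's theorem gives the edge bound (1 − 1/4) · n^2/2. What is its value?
Turán density bound = (3/4) · 363^2/2 = 395307/8 ≈ 49413.375

Turán's theorem: ex(n, K_{r+1}) is achieved by the complete r-partite Turán graph T(n, r) with parts as balanced as possible, and is at most (1 − 1/r) · n^2/2. For r = 4, n = 363: the density bound is (3/4) · 131769/2 = 395307/8 ≈ 49413.375. The integer-valued extremum is e(T(363, 4)) = 49413, which is strictly less than the density bound 395307/8 since 4 ∤ 363 (the parts of T(363, 4) cannot all be equal).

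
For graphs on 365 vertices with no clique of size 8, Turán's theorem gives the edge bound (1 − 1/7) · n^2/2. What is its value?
Turán density bound = (6/7) · 365^2/2 = 399675/7 ≈ 57096.4286

Turán's theorem: ex(n, K_{r+1}) is achieved by the complete r-partite Turán graph T(n, r) with parts as balanced as possible, and is at most (1 − 1/r) · n^2/2. For r = 7, n = 365: the density bound is (6/7) · 133225/2 = 399675/7 ≈ 57096.4286. The integer-valued extremum is e(T(365, 7)) = 57096, which is strictly less than the density bound 399675/7 since 7 ∤ 365 (the parts of T(365, 7) cannot all be equal).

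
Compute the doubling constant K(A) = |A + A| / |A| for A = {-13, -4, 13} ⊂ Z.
K = |A + A| / |A| = 6/3 = 2

Enumerate A + A = {a + b : a, b ∈ A}. With |A| = 3, there are |A|^2 = 9 ordered sum pairs; collecting distinct values, A + A = {-26, -17, -8, 0, 9, 26}, so |A + A| = 6. Thus K = 6/3 = 2. For comparison, the minimum possible |A + A| over all 3-element sets is 2·3 − 1 = 5 (so min K = 5/3), attained only by arithmetic progressions.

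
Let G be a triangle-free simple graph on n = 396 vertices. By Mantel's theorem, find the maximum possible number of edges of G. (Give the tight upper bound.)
ex(396, K_3) = ⌊396^2/4⌋ = 39204

Mantel (1907): a triangle-free graph on n vertices has at most ⌊n^2/4⌋ edges, with equality for the complete bipartite graph K_{⌊n/2⌋, ⌈n/2⌉}. For n = 396: ⌊396^2/4⌋ = ⌊156816/4⌋ = 39204. The extremal graph is K_{198, 198}, which has 198·198 = 39204 edges.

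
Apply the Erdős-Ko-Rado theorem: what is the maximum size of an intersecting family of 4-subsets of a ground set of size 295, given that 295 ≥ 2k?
max |F| = C(294, 3) = 4192244

The Erdős-Ko-Rado theorem states: for n ≥ 2k, an intersecting family of k-subsets of an n-element set has size at most C(n − 1, k − 1), with equality for 'star' families {A ⊆ [n] : |A| = k, i ∈ A} (fix an element i). For n = 295, k = 4: C(294, 3) = 4192244.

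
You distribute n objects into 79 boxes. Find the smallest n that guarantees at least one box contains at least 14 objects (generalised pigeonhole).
n = (14 − 1)·79 + 1 = 1028

By the generalised pigeonhole principle, to guarantee some box contains ≥ r objects we need more than (r − 1) · k objects total. Threshold: n = (r − 1) · k + 1. With r = 14 and k = 79: n = 13 · 79 + 1 = 1027 + 1 = 1028. For n = 1027 = 13 · 79, we can put exactly 13 objects in every box, avoiding 14 in any single one — so 1028 is tight.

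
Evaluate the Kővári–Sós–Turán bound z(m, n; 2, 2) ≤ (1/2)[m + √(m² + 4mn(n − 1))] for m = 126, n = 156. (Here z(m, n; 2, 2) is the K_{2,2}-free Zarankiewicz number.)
z(126, 156; 2, 2) ≤ (1/2)[126 + √(126² + 4·126·156·155)] = (1/2)[126 + √12202596] = 1809.6107

Kővári–Sós–Turán: let r_1, ..., r_126 be the row sums and z = Σ r_i the total number of 1s. Each pair of columns can share at most one row with both entries 1 (else a 2×2 all-ones block appears), so Σ_i C(r_i, 2) ≤ C(156, 2) = 12090. By convexity Σ_i C(r_i, 2) ≥ 126·C(z/126, 2) = z(z − 126)/(2·126), giving z² − 126z − 126·156·155 ≤ 0 and hence z ≤ (1/2)[126 + √(15876 + 4·3046680)] = (1/2)[126 + √12202596] ≈ (1/2)(126 + 3493.2214) = 1809.6107.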